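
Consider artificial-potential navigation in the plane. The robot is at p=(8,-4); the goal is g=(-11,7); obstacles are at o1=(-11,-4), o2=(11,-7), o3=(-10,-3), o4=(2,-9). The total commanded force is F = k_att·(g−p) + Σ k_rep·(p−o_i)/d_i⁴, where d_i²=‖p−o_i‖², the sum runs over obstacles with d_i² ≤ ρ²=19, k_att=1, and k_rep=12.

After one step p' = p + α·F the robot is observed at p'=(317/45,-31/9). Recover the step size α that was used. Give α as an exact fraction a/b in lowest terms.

α = 1/20

F_att = 1·(g−p) = 1·(-19,11) = (-19.0000,11.0000)
o1: d²=361 > ρ²=19 → inactive
o2: d²=18 ≤ ρ²=19; F_rep = 12·(-3,3)/18² = (-0.1111,0.1111)
o3: d²=325 > ρ²=19 → inactive
o4: d²=61 > ρ²=19 → inactive
F = F_att + ΣF_rep = (-19.1111,11.1111)
Δp = p'−p = (-0.9556,0.5556); α = Δx/Fx = (-43/45) / (-172/9) = 1/20
check: Δy/Fy = (5/9) / (100/9) = 1/20 ✓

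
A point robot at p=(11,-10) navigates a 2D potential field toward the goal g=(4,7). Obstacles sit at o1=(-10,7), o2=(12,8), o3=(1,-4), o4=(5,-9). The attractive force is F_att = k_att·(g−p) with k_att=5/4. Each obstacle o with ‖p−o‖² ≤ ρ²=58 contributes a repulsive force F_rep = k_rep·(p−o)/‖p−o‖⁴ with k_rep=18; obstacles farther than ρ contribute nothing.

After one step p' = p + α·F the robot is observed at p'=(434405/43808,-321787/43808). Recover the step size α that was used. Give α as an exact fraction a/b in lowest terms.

F_att = 5/4·(g−p) = 5/4·(-7,17) = (-8.7500,21.2500)
o1: d²=730 > ρ²=58 → inactive
o2: d²=325 > ρ²=58 → inactive
o3: d²=136 > ρ²=58 → inactive
o4: d²=37 ≤ ρ²=58; F_rep = 18·(6,-1)/37² = (0.0789,-0.0131)
F = F_att + ΣF_rep = (-8.6711,21.2369)
Δp = p'−p = (-1.0839,2.6546); α = Δx/Fx = (-47483/43808) / (-47483/5476) = 1/8
check: Δy/Fy = (116293/43808) / (116293/5476) = 1/8 ✓

α = 1/8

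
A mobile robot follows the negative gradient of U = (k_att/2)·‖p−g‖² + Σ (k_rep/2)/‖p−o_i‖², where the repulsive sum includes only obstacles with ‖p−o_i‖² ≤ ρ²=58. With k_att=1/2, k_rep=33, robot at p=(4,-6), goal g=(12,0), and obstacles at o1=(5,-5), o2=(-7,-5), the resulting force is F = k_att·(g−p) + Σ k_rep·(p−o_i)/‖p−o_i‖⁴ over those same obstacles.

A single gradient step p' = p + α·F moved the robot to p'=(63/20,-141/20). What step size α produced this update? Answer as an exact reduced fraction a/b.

F_att = 1/2·(g−p) = 1/2·(8,6) = (4.0000,3.0000)
o1: d²=2 ≤ ρ²=58; F_rep = 33·(-1,-1)/2² = (-8.2500,-8.2500)
o2: d²=122 > ρ²=58 → inactive
F = F_att + ΣF_rep = (-4.2500,-5.2500)
Δp = p'−p = (-0.8500,-1.0500); α = Δx/Fx = (-17/20) / (-17/4) = 1/5
check: Δy/Fy = (-21/20) / (-21/4) = 1/5 ✓

α = 1/5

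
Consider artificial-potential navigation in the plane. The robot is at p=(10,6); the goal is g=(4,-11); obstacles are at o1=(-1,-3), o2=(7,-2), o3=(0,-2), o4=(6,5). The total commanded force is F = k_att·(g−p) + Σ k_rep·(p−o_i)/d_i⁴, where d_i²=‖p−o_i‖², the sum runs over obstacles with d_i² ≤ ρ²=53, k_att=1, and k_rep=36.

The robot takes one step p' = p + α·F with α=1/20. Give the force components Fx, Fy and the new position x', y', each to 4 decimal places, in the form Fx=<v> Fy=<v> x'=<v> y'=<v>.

Fx=-5.5017 Fy=-16.8754 x'=9.7249 y'=5.1562

F_att = 1·(g−p) = 1·(-6,-17) = (-6.0000,-17.0000)
o1: d²=202 > ρ²=53 → inactive
o2: d²=73 > ρ²=53 → inactive
o3: d²=164 > ρ²=53 → inactive
o4: d²=17 ≤ ρ²=53; F_rep = 36·(4,1)/17² = (0.4983,0.1246)
F = F_att + ΣF_rep = (-5.5017,-16.8754)
p' = p + 1/20·F = (9.7249,5.1562)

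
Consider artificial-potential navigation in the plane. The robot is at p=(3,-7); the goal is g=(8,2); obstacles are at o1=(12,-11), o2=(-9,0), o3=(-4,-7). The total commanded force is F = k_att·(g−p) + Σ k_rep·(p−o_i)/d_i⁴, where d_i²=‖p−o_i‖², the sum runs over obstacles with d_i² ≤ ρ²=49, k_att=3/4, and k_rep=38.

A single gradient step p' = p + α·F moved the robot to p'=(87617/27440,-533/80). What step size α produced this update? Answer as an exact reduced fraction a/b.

α = 1/20

F_att = 3/4·(g−p) = 3/4·(5,9) = (3.7500,6.7500)
o1: d²=97 > ρ²=49 → inactive
o2: d²=193 > ρ²=49 → inactive
o3: d²=49 ≤ ρ²=49; F_rep = 38·(7,0)/49² = (0.1108,0.0000)
F = F_att + ΣF_rep = (3.8608,6.7500)
Δp = p'−p = (0.1930,0.3375); α = Δx/Fx = (5297/27440) / (5297/1372) = 1/20
check: Δy/Fy = (27/80) / (27/4) = 1/20 ✓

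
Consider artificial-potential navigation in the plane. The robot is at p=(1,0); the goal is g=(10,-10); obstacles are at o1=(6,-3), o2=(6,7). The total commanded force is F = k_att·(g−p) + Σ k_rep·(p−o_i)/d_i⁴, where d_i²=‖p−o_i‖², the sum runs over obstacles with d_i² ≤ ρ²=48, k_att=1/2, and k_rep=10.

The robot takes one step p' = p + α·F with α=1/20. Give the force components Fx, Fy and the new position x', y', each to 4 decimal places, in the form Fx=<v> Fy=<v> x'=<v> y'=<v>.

F_att = 1/2·(g−p) = 1/2·(9,-10) = (4.5000,-5.0000)
o1: d²=34 ≤ ρ²=48; F_rep = 10·(-5,3)/34² = (-0.0433,0.0260)
o2: d²=74 > ρ²=48 → inactive
F = F_att + ΣF_rep = (4.4567,-4.9740)
p' = p + 1/20·F = (1.2228,-0.2487)

Fx=4.4567 Fy=-4.9740 x'=1.2228 y'=-0.2487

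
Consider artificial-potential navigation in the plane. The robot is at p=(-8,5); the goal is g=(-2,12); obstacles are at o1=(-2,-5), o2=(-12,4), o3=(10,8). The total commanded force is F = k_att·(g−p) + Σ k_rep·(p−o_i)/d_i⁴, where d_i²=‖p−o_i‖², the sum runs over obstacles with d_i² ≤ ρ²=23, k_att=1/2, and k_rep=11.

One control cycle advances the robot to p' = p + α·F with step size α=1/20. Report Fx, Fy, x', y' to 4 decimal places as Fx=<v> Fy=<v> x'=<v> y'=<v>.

Fx=3.1522 Fy=3.5381 x'=-7.8424 y'=5.1769

F_att = 1/2·(g−p) = 1/2·(6,7) = (3.0000,3.5000)
o1: d²=136 > ρ²=23 → inactive
o2: d²=17 ≤ ρ²=23; F_rep = 11·(4,1)/17² = (0.1522,0.0381)
o3: d²=333 > ρ²=23 → inactive
F = F_att + ΣF_rep = (3.1522,3.5381)
p' = p + 1/20·F = (-7.8424,5.1769)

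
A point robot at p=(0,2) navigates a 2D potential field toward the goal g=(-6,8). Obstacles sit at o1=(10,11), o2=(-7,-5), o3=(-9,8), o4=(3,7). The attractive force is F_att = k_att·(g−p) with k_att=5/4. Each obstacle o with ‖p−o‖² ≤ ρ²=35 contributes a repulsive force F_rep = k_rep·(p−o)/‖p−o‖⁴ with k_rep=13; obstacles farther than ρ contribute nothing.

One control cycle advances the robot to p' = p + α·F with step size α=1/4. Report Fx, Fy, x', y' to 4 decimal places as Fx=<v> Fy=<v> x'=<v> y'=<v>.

F_att = 5/4·(g−p) = 5/4·(-6,6) = (-7.5000,7.5000)
o1: d²=181 > ρ²=35 → inactive
o2: d²=98 > ρ²=35 → inactive
o3: d²=117 > ρ²=35 → inactive
o4: d²=34 ≤ ρ²=35; F_rep = 13·(-3,-5)/34² = (-0.0337,-0.0562)
F = F_att + ΣF_rep = (-7.5337,7.4438)
p' = p + 1/4·F = (-1.8834,3.8609)

Fx=-7.5337 Fy=7.4438 x'=-1.8834 y'=3.8609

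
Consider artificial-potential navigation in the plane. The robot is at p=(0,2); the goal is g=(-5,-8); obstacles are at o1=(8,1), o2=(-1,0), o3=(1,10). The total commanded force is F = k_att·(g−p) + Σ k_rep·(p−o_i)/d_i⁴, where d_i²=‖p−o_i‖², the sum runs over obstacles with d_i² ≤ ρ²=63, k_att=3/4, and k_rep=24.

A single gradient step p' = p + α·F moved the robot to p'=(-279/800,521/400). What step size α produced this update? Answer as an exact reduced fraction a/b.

F_att = 3/4·(g−p) = 3/4·(-5,-10) = (-3.7500,-7.5000)
o1: d²=65 > ρ²=63 → inactive
o2: d²=5 ≤ ρ²=63; F_rep = 24·(1,2)/5² = (0.9600,1.9200)
o3: d²=65 > ρ²=63 → inactive
F = F_att + ΣF_rep = (-2.7900,-5.5800)
Δp = p'−p = (-0.3488,-0.6975); α = Δx/Fx = (-279/800) / (-279/100) = 1/8
check: Δy/Fy = (-279/400) / (-279/50) = 1/8 ✓

α = 1/8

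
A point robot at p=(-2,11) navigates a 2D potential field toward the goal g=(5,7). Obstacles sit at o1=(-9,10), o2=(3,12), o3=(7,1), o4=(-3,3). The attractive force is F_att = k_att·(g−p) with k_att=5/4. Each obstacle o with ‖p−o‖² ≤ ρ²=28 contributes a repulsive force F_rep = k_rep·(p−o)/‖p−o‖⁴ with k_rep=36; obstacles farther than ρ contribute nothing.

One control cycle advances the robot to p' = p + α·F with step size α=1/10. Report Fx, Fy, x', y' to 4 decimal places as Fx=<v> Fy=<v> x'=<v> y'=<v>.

F_att = 5/4·(g−p) = 5/4·(7,-4) = (8.7500,-5.0000)
o1: d²=50 > ρ²=28 → inactive
o2: d²=26 ≤ ρ²=28; F_rep = 36·(-5,-1)/26² = (-0.2663,-0.0533)
o3: d²=181 > ρ²=28 → inactive
o4: d²=65 > ρ²=28 → inactive
F = F_att + ΣF_rep = (8.4837,-5.0533)
p' = p + 1/10·F = (-1.1516,10.4947)

Fx=8.4837 Fy=-5.0533 x'=-1.1516 y'=10.4947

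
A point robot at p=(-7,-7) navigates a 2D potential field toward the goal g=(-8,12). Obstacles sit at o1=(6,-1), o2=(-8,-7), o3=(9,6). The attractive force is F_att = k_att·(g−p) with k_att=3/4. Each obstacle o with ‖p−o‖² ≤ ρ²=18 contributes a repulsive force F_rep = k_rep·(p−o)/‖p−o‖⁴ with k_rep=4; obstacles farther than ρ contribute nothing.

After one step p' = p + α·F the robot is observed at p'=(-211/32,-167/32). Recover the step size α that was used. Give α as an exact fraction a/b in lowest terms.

α = 1/8

F_att = 3/4·(g−p) = 3/4·(-1,19) = (-0.7500,14.2500)
o1: d²=205 > ρ²=18 → inactive
o2: d²=1 ≤ ρ²=18; F_rep = 4·(1,0)/1² = (4.0000,0.0000)
o3: d²=425 > ρ²=18 → inactive
F = F_att + ΣF_rep = (3.2500,14.2500)
Δp = p'−p = (0.4062,1.7812); α = Δx/Fx = (13/32) / (13/4) = 1/8
check: Δy/Fy = (57/32) / (57/4) = 1/8 ✓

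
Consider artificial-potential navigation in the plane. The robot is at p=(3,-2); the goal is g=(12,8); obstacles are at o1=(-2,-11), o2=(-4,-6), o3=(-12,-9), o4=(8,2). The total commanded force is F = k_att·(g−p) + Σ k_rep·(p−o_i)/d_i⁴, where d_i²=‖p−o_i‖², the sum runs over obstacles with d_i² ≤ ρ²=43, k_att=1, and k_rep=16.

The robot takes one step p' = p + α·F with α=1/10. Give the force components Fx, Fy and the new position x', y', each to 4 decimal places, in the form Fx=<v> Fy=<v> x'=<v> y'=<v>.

Fx=8.9524 Fy=9.9619 x'=3.8952 y'=-1.0038

F_att = 1·(g−p) = 1·(9,10) = (9.0000,10.0000)
o1: d²=106 > ρ²=43 → inactive
o2: d²=65 > ρ²=43 → inactive
o3: d²=274 > ρ²=43 → inactive
o4: d²=41 ≤ ρ²=43; F_rep = 16·(-5,-4)/41² = (-0.0476,-0.0381)
F = F_att + ΣF_rep = (8.9524,9.9619)
p' = p + 1/10·F = (3.8952,-1.0038)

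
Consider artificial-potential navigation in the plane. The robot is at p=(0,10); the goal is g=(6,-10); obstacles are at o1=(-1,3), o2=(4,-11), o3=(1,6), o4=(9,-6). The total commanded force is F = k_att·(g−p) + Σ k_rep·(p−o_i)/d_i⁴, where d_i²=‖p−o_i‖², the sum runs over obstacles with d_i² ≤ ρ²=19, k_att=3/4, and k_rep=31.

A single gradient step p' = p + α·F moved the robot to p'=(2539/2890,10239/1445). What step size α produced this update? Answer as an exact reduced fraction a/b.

α = 1/5

F_att = 3/4·(g−p) = 3/4·(6,-20) = (4.5000,-15.0000)
o1: d²=50 > ρ²=19 → inactive
o2: d²=457 > ρ²=19 → inactive
o3: d²=17 ≤ ρ²=19; F_rep = 31·(-1,4)/17² = (-0.1073,0.4291)
o4: d²=337 > ρ²=19 → inactive
F = F_att + ΣF_rep = (4.3927,-14.5709)
Δp = p'−p = (0.8785,-2.9142); α = Δx/Fx = (2539/2890) / (2539/578) = 1/5
check: Δy/Fy = (-4211/1445) / (-4211/289) = 1/5 ✓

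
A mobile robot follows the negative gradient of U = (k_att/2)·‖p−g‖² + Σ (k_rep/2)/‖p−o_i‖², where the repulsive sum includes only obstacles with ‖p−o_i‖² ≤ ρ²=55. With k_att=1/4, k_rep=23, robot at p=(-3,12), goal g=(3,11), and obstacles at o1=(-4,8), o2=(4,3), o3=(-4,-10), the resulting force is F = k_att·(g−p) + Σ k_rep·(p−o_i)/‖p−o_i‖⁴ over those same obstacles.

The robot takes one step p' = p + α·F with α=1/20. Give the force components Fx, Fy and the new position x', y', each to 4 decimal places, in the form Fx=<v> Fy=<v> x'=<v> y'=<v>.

Fx=1.5796 Fy=0.0683 x'=-2.9210 y'=12.0034

F_att = 1/4·(g−p) = 1/4·(6,-1) = (1.5000,-0.2500)
o1: d²=17 ≤ ρ²=55; F_rep = 23·(1,4)/17² = (0.0796,0.3183)
o2: d²=130 > ρ²=55 → inactive
o3: d²=485 > ρ²=55 → inactive
F = F_att + ΣF_rep = (1.5796,0.0683)
p' = p + 1/20·F = (-2.9210,12.0034)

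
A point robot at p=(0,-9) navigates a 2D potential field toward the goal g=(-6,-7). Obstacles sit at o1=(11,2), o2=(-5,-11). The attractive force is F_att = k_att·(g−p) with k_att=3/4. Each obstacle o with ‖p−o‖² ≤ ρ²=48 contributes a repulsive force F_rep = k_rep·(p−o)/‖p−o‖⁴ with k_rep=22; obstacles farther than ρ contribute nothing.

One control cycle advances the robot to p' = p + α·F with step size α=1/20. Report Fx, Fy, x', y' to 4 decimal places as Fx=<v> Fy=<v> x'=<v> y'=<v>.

Fx=-4.3692 Fy=1.5523 x'=-0.2185 y'=-8.9224

F_att = 3/4·(g−p) = 3/4·(-6,2) = (-4.5000,1.5000)
o1: d²=242 > ρ²=48 → inactive
o2: d²=29 ≤ ρ²=48; F_rep = 22·(5,2)/29² = (0.1308,0.0523)
F = F_att + ΣF_rep = (-4.3692,1.5523)
p' = p + 1/20·F = (-0.2185,-8.9224)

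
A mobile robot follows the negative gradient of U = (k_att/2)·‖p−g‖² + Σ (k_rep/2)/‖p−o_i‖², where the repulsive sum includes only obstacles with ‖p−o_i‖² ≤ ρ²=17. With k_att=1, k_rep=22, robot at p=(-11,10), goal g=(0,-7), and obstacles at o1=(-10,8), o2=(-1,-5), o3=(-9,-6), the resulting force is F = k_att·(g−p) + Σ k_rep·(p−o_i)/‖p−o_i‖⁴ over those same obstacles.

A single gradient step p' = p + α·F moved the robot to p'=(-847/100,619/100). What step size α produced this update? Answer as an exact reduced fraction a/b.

α = 1/4

F_att = 1·(g−p) = 1·(11,-17) = (11.0000,-17.0000)
o1: d²=5 ≤ ρ²=17; F_rep = 22·(-1,2)/5² = (-0.8800,1.7600)
o2: d²=325 > ρ²=17 → inactive
o3: d²=260 > ρ²=17 → inactive
F = F_att + ΣF_rep = (10.1200,-15.2400)
Δp = p'−p = (2.5300,-3.8100); α = Δx/Fx = (253/100) / (253/25) = 1/4
check: Δy/Fy = (-381/100) / (-381/25) = 1/4 ✓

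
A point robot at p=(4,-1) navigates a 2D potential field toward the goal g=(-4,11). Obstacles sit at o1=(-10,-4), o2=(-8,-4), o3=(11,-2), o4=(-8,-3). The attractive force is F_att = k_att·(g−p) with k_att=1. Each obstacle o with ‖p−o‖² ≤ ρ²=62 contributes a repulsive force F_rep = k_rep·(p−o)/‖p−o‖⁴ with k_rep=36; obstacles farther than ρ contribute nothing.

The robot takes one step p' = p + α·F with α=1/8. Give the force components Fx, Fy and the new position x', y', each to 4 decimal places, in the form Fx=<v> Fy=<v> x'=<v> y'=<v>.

Fx=-8.1008 Fy=12.0144 x'=2.9874 y'=0.5018

F_att = 1·(g−p) = 1·(-8,12) = (-8.0000,12.0000)
o1: d²=205 > ρ²=62 → inactive
o2: d²=153 > ρ²=62 → inactive
o3: d²=50 ≤ ρ²=62; F_rep = 36·(-7,1)/50² = (-0.1008,0.0144)
o4: d²=148 > ρ²=62 → inactive
F = F_att + ΣF_rep = (-8.1008,12.0144)
p' = p + 1/8·F = (2.9874,0.5018)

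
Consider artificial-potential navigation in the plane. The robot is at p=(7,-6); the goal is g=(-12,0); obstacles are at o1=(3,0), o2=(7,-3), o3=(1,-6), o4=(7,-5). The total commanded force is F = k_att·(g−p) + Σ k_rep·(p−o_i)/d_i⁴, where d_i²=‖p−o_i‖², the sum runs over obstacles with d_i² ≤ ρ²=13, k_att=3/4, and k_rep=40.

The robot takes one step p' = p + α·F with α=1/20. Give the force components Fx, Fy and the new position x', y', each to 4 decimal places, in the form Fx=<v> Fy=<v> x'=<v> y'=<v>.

Fx=-14.2500 Fy=-36.9815 x'=6.2875 y'=-7.8491

F_att = 3/4·(g−p) = 3/4·(-19,6) = (-14.2500,4.5000)
o1: d²=52 > ρ²=13 → inactive
o2: d²=9 ≤ ρ²=13; F_rep = 40·(0,-3)/9² = (0.0000,-1.4815)
o3: d²=36 > ρ²=13 → inactive
o4: d²=1 ≤ ρ²=13; F_rep = 40·(0,-1)/1² = (0.0000,-40.0000)
F = F_att + ΣF_rep = (-14.2500,-36.9815)
p' = p + 1/20·F = (6.2875,-7.8491)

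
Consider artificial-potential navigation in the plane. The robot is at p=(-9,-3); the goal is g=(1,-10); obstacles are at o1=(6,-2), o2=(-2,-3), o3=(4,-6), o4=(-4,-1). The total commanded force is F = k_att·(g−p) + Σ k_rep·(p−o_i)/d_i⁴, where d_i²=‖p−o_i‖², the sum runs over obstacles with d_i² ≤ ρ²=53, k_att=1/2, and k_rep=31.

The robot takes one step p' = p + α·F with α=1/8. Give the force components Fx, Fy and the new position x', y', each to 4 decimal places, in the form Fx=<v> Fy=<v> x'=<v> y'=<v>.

Fx=4.7253 Fy=-3.5737 x'=-8.4093 y'=-3.4467

F_att = 1/2·(g−p) = 1/2·(10,-7) = (5.0000,-3.5000)
o1: d²=226 > ρ²=53 → inactive
o2: d²=49 ≤ ρ²=53; F_rep = 31·(-7,0)/49² = (-0.0904,0.0000)
o3: d²=178 > ρ²=53 → inactive
o4: d²=29 ≤ ρ²=53; F_rep = 31·(-5,-2)/29² = (-0.1843,-0.0737)
F = F_att + ΣF_rep = (4.7253,-3.5737)
p' = p + 1/8·F = (-8.4093,-3.4467)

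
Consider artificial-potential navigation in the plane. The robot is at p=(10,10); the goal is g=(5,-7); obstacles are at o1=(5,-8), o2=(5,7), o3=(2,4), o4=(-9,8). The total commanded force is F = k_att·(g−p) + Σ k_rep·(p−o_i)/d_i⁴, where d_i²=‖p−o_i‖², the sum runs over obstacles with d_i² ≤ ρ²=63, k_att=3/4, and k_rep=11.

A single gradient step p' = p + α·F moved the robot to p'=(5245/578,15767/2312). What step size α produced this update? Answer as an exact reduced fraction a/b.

F_att = 3/4·(g−p) = 3/4·(-5,-17) = (-3.7500,-12.7500)
o1: d²=349 > ρ²=63 → inactive
o2: d²=34 ≤ ρ²=63; F_rep = 11·(5,3)/34² = (0.0476,0.0285)
o3: d²=100 > ρ²=63 → inactive
o4: d²=365 > ρ²=63 → inactive
F = F_att + ΣF_rep = (-3.7024,-12.7215)
Δp = p'−p = (-0.9256,-3.1804); α = Δx/Fx = (-535/578) / (-1070/289) = 1/4
check: Δy/Fy = (-7353/2312) / (-7353/578) = 1/4 ✓

α = 1/4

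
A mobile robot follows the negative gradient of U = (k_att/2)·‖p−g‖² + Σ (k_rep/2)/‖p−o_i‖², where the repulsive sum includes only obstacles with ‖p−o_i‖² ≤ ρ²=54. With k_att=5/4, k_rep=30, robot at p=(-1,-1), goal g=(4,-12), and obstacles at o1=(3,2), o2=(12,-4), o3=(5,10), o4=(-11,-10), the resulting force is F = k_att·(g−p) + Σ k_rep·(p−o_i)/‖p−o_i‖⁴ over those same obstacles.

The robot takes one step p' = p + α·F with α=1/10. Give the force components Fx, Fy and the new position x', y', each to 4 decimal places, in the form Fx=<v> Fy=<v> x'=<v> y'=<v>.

F_att = 5/4·(g−p) = 5/4·(5,-11) = (6.2500,-13.7500)
o1: d²=25 ≤ ρ²=54; F_rep = 30·(-4,-3)/25² = (-0.1920,-0.1440)
o2: d²=178 > ρ²=54 → inactive
o3: d²=157 > ρ²=54 → inactive
o4: d²=181 > ρ²=54 → inactive
F = F_att + ΣF_rep = (6.0580,-13.8940)
p' = p + 1/10·F = (-0.3942,-2.3894)

Fx=6.0580 Fy=-13.8940 x'=-0.3942 y'=-2.3894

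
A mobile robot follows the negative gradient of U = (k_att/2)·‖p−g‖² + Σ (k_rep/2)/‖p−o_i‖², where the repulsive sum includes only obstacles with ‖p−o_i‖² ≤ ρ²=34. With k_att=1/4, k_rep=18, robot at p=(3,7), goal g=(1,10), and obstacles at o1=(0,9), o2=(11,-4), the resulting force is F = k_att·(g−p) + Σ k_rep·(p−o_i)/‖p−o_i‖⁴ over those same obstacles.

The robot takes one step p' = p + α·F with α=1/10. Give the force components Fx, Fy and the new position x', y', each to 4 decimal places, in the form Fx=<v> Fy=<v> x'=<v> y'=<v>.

Fx=-0.1805 Fy=0.5370 x'=2.9820 y'=7.0537

F_att = 1/4·(g−p) = 1/4·(-2,3) = (-0.5000,0.7500)
o1: d²=13 ≤ ρ²=34; F_rep = 18·(3,-2)/13² = (0.3195,-0.2130)
o2: d²=185 > ρ²=34 → inactive
F = F_att + ΣF_rep = (-0.1805,0.5370)
p' = p + 1/10·F = (2.9820,7.0537)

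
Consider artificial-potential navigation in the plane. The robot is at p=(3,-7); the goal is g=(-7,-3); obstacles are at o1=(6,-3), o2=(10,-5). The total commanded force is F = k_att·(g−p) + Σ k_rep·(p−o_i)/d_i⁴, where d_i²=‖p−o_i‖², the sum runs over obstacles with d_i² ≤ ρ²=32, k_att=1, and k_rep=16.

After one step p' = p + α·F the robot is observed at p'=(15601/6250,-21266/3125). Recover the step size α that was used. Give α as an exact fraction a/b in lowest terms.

F_att = 1·(g−p) = 1·(-10,4) = (-10.0000,4.0000)
o1: d²=25 ≤ ρ²=32; F_rep = 16·(-3,-4)/25² = (-0.0768,-0.1024)
o2: d²=53 > ρ²=32 → inactive
F = F_att + ΣF_rep = (-10.0768,3.8976)
Δp = p'−p = (-0.5038,0.1949); α = Δx/Fx = (-3149/6250) / (-6298/625) = 1/20
check: Δy/Fy = (609/3125) / (2436/625) = 1/20 ✓

α = 1/20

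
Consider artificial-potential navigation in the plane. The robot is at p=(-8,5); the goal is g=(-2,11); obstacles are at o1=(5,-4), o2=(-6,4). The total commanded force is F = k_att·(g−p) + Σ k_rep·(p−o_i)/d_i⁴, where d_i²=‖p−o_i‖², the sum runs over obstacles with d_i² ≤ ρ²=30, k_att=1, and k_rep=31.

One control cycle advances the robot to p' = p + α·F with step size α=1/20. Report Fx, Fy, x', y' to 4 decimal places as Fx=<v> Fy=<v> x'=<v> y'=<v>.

Fx=3.5200 Fy=7.2400 x'=-7.8240 y'=5.3620

F_att = 1·(g−p) = 1·(6,6) = (6.0000,6.0000)
o1: d²=250 > ρ²=30 → inactive
o2: d²=5 ≤ ρ²=30; F_rep = 31·(-2,1)/5² = (-2.4800,1.2400)
F = F_att + ΣF_rep = (3.5200,7.2400)
p' = p + 1/20·F = (-7.8240,5.3620)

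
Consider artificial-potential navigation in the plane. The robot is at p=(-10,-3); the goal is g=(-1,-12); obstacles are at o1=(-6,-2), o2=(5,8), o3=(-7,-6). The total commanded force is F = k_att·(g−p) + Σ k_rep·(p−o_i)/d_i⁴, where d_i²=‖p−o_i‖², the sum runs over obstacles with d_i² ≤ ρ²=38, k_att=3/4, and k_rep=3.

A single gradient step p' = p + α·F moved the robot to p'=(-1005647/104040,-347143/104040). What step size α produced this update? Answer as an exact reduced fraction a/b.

α = 1/20

F_att = 3/4·(g−p) = 3/4·(9,-9) = (6.7500,-6.7500)
o1: d²=17 ≤ ρ²=38; F_rep = 3·(-4,-1)/17² = (-0.0415,-0.0104)
o2: d²=346 > ρ²=38 → inactive
o3: d²=18 ≤ ρ²=38; F_rep = 3·(-3,3)/18² = (-0.0278,0.0278)
F = F_att + ΣF_rep = (6.6807,-6.7326)
Δp = p'−p = (0.3340,-0.3366); α = Δx/Fx = (34753/104040) / (34753/5202) = 1/20
check: Δy/Fy = (-35023/104040) / (-35023/5202) = 1/20 ✓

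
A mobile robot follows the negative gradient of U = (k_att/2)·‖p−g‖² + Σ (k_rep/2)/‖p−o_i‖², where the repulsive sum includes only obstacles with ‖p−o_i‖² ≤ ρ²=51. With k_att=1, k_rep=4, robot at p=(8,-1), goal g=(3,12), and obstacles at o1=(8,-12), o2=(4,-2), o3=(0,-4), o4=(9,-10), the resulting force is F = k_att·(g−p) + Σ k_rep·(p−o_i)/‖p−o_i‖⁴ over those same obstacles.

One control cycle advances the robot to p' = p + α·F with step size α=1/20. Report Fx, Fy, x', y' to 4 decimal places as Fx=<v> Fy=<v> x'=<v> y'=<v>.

F_att = 1·(g−p) = 1·(-5,13) = (-5.0000,13.0000)
o1: d²=121 > ρ²=51 → inactive
o2: d²=17 ≤ ρ²=51; F_rep = 4·(4,1)/17² = (0.0554,0.0138)
o3: d²=73 > ρ²=51 → inactive
o4: d²=82 > ρ²=51 → inactive
F = F_att + ΣF_rep = (-4.9446,13.0138)
p' = p + 1/20·F = (7.7528,-0.3493)

Fx=-4.9446 Fy=13.0138 x'=7.7528 y'=-0.3493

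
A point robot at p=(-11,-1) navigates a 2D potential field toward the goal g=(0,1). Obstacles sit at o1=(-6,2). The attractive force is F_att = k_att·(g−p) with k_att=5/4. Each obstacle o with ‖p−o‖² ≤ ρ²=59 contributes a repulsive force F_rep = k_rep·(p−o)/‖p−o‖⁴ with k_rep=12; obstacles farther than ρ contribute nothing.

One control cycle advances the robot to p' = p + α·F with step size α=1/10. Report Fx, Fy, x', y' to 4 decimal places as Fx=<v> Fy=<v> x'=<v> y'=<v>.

Fx=13.6981 Fy=2.4689 x'=-9.6302 y'=-0.7531

F_att = 5/4·(g−p) = 5/4·(11,2) = (13.7500,2.5000)
o1: d²=34 ≤ ρ²=59; F_rep = 12·(-5,-3)/34² = (-0.0519,-0.0311)
F = F_att + ΣF_rep = (13.6981,2.4689)
p' = p + 1/10·F = (-9.6302,-0.7531)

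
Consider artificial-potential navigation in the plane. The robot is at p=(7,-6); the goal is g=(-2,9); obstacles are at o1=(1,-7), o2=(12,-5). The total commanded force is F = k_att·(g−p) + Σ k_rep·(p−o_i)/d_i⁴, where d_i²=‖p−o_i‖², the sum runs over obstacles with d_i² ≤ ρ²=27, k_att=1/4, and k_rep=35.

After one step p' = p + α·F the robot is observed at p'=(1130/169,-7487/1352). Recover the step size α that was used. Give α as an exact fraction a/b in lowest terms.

α = 1/8

F_att = 1/4·(g−p) = 1/4·(-9,15) = (-2.2500,3.7500)
o1: d²=37 > ρ²=27 → inactive
o2: d²=26 ≤ ρ²=27; F_rep = 35·(-5,-1)/26² = (-0.2589,-0.0518)
F = F_att + ΣF_rep = (-2.5089,3.6982)
Δp = p'−p = (-0.3136,0.4623); α = Δx/Fx = (-53/169) / (-424/169) = 1/8
check: Δy/Fy = (625/1352) / (625/169) = 1/8 ✓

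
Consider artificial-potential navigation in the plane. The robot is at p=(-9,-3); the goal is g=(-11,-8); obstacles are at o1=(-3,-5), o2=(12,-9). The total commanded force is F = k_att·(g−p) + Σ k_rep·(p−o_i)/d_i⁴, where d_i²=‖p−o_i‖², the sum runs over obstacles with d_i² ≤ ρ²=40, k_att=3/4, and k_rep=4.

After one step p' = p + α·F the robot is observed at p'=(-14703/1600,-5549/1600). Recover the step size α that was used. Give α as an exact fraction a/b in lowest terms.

F_att = 3/4·(g−p) = 3/4·(-2,-5) = (-1.5000,-3.7500)
o1: d²=40 ≤ ρ²=40; F_rep = 4·(-6,2)/40² = (-0.0150,0.0050)
o2: d²=477 > ρ²=40 → inactive
F = F_att + ΣF_rep = (-1.5150,-3.7450)
Δp = p'−p = (-0.1894,-0.4681); α = Δx/Fx = (-303/1600) / (-303/200) = 1/8
check: Δy/Fy = (-749/1600) / (-749/200) = 1/8 ✓

α = 1/8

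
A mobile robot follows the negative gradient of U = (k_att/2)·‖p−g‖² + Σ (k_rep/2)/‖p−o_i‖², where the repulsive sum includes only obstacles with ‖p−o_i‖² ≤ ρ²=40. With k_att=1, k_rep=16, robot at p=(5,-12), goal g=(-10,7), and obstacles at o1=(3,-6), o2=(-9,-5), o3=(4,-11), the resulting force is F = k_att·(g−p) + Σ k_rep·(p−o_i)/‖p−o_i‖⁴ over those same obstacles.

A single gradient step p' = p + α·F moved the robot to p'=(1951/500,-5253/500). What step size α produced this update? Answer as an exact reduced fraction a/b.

α = 1/10

F_att = 1·(g−p) = 1·(-15,19) = (-15.0000,19.0000)
o1: d²=40 ≤ ρ²=40; F_rep = 16·(2,-6)/40² = (0.0200,-0.0600)
o2: d²=245 > ρ²=40 → inactive
o3: d²=2 ≤ ρ²=40; F_rep = 16·(1,-1)/2² = (4.0000,-4.0000)
F = F_att + ΣF_rep = (-10.9800,14.9400)
Δp = p'−p = (-1.0980,1.4940); α = Δx/Fx = (-549/500) / (-549/50) = 1/10
check: Δy/Fy = (747/500) / (747/50) = 1/10 ✓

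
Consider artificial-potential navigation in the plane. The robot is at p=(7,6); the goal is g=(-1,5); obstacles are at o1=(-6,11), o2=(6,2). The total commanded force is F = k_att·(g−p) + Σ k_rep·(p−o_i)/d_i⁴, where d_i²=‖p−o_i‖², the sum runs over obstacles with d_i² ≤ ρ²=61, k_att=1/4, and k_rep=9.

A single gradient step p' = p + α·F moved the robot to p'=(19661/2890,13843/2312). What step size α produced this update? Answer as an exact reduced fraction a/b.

α = 1/10

F_att = 1/4·(g−p) = 1/4·(-8,-1) = (-2.0000,-0.2500)
o1: d²=194 > ρ²=61 → inactive
o2: d²=17 ≤ ρ²=61; F_rep = 9·(1,4)/17² = (0.0311,0.1246)
F = F_att + ΣF_rep = (-1.9689,-0.1254)
Δp = p'−p = (-0.1969,-0.0125); α = Δx/Fx = (-569/2890) / (-569/289) = 1/10
check: Δy/Fy = (-29/2312) / (-145/1156) = 1/10 ✓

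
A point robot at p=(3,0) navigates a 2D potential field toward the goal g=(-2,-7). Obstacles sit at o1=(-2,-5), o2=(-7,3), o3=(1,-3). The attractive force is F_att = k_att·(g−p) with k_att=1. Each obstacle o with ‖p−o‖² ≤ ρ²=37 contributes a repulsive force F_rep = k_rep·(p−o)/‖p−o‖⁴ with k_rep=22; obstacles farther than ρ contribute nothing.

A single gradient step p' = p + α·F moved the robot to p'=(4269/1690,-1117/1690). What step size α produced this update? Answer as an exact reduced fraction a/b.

F_att = 1·(g−p) = 1·(-5,-7) = (-5.0000,-7.0000)
o1: d²=50 > ρ²=37 → inactive
o2: d²=109 > ρ²=37 → inactive
o3: d²=13 ≤ ρ²=37; F_rep = 22·(2,3)/13² = (0.2604,0.3905)
F = F_att + ΣF_rep = (-4.7396,-6.6095)
Δp = p'−p = (-0.4740,-0.6609); α = Δx/Fx = (-801/1690) / (-801/169) = 1/10
check: Δy/Fy = (-1117/1690) / (-1117/169) = 1/10 ✓

α = 1/10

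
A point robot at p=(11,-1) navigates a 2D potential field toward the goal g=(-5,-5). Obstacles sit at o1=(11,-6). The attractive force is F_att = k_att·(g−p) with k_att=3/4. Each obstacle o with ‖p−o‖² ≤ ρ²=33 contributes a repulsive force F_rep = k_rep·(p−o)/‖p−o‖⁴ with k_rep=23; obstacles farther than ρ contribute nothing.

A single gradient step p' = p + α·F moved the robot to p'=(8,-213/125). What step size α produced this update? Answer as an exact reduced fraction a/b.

α = 1/4

F_att = 3/4·(g−p) = 3/4·(-16,-4) = (-12.0000,-3.0000)
o1: d²=25 ≤ ρ²=33; F_rep = 23·(0,5)/25² = (0.0000,0.1840)
F = F_att + ΣF_rep = (-12.0000,-2.8160)
Δp = p'−p = (-3.0000,-0.7040); α = Δx/Fx = (-3) / (-12) = 1/4
check: Δy/Fy = (-88/125) / (-352/125) = 1/4 ✓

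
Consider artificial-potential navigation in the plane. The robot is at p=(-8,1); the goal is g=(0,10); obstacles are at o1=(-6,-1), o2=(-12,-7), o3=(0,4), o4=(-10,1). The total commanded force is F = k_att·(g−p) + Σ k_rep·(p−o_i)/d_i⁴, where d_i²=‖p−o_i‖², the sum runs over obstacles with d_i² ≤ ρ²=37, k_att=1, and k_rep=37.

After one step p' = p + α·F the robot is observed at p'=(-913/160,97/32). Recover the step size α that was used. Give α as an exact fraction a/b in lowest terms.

α = 1/5

F_att = 1·(g−p) = 1·(8,9) = (8.0000,9.0000)
o1: d²=8 ≤ ρ²=37; F_rep = 37·(-2,2)/8² = (-1.1562,1.1562)
o2: d²=80 > ρ²=37 → inactive
o3: d²=73 > ρ²=37 → inactive
o4: d²=4 ≤ ρ²=37; F_rep = 37·(2,0)/4² = (4.6250,0.0000)
F = F_att + ΣF_rep = (11.4688,10.1562)
Δp = p'−p = (2.2938,2.0312); α = Δx/Fx = (367/160) / (367/32) = 1/5
check: Δy/Fy = (65/32) / (325/32) = 1/5 ✓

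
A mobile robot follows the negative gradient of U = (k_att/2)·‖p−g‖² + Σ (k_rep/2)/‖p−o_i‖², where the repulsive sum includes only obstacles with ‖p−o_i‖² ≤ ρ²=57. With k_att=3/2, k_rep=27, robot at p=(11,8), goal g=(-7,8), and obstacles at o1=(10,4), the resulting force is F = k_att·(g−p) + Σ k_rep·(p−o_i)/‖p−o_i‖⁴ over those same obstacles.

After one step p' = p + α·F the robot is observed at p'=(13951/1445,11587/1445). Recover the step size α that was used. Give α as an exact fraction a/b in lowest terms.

F_att = 3/2·(g−p) = 3/2·(-18,0) = (-27.0000,0.0000)
o1: d²=17 ≤ ρ²=57; F_rep = 27·(1,4)/17² = (0.0934,0.3737)
F = F_att + ΣF_rep = (-26.9066,0.3737)
Δp = p'−p = (-1.3453,0.0187); α = Δx/Fx = (-1944/1445) / (-7776/289) = 1/20
check: Δy/Fy = (27/1445) / (108/289) = 1/20 ✓

α = 1/20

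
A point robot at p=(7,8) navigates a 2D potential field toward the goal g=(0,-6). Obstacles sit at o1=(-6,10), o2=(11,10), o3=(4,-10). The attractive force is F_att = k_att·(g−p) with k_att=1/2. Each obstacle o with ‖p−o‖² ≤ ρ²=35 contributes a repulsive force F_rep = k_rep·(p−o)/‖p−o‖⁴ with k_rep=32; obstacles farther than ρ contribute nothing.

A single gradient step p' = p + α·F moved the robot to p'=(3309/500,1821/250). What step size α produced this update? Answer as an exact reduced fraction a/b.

α = 1/10

F_att = 1/2·(g−p) = 1/2·(-7,-14) = (-3.5000,-7.0000)
o1: d²=173 > ρ²=35 → inactive
o2: d²=20 ≤ ρ²=35; F_rep = 32·(-4,-2)/20² = (-0.3200,-0.1600)
o3: d²=333 > ρ²=35 → inactive
F = F_att + ΣF_rep = (-3.8200,-7.1600)
Δp = p'−p = (-0.3820,-0.7160); α = Δx/Fx = (-191/500) / (-191/50) = 1/10
check: Δy/Fy = (-179/250) / (-179/25) = 1/10 ✓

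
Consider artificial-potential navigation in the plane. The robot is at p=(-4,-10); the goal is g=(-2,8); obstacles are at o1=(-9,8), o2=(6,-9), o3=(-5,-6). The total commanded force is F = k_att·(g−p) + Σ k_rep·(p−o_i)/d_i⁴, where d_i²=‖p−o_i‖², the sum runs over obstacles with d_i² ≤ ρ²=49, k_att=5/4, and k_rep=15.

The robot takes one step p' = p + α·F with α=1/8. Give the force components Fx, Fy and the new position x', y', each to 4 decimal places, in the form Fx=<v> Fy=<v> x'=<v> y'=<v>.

Fx=2.5519 Fy=22.2924 x'=-3.6810 y'=-7.2135

F_att = 5/4·(g−p) = 5/4·(2,18) = (2.5000,22.5000)
o1: d²=349 > ρ²=49 → inactive
o2: d²=101 > ρ²=49 → inactive
o3: d²=17 ≤ ρ²=49; F_rep = 15·(1,-4)/17² = (0.0519,-0.2076)
F = F_att + ΣF_rep = (2.5519,22.2924)
p' = p + 1/8·F = (-3.6810,-7.2135)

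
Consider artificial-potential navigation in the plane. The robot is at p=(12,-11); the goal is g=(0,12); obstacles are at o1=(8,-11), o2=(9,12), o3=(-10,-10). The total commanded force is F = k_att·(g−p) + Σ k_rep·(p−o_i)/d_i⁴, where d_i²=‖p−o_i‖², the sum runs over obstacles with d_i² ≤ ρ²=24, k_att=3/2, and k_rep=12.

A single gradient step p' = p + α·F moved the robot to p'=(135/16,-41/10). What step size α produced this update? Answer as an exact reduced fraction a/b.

F_att = 3/2·(g−p) = 3/2·(-12,23) = (-18.0000,34.5000)
o1: d²=16 ≤ ρ²=24; F_rep = 12·(4,0)/16² = (0.1875,0.0000)
o2: d²=538 > ρ²=24 → inactive
o3: d²=485 > ρ²=24 → inactive
F = F_att + ΣF_rep = (-17.8125,34.5000)
Δp = p'−p = (-3.5625,6.9000); α = Δx/Fx = (-57/16) / (-285/16) = 1/5
check: Δy/Fy = (69/10) / (69/2) = 1/5 ✓

α = 1/5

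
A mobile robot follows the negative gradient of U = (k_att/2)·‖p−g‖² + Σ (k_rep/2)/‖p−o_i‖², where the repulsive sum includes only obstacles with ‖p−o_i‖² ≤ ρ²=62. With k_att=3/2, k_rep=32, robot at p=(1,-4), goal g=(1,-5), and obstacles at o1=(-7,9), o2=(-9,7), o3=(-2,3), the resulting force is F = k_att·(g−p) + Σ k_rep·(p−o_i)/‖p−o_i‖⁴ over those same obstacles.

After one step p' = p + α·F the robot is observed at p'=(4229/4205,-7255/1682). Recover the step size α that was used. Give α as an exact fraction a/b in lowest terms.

α = 1/5

F_att = 3/2·(g−p) = 3/2·(0,-1) = (0.0000,-1.5000)
o1: d²=233 > ρ²=62 → inactive
o2: d²=221 > ρ²=62 → inactive
o3: d²=58 ≤ ρ²=62; F_rep = 32·(3,-7)/58² = (0.0285,-0.0666)
F = F_att + ΣF_rep = (0.0285,-1.5666)
Δp = p'−p = (0.0057,-0.3133); α = Δx/Fx = (24/4205) / (24/841) = 1/5
check: Δy/Fy = (-527/1682) / (-2635/1682) = 1/5 ✓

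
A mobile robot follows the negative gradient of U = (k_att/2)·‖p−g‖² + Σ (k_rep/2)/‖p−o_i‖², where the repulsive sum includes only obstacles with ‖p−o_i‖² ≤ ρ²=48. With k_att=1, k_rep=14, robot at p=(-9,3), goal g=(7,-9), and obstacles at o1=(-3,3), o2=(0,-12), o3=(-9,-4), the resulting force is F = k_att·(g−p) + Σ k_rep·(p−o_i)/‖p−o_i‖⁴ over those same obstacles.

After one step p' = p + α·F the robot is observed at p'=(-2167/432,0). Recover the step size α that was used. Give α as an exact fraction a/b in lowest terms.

α = 1/4

F_att = 1·(g−p) = 1·(16,-12) = (16.0000,-12.0000)
o1: d²=36 ≤ ρ²=48; F_rep = 14·(-6,0)/36² = (-0.0648,0.0000)
o2: d²=306 > ρ²=48 → inactive
o3: d²=49 > ρ²=48 → inactive
F = F_att + ΣF_rep = (15.9352,-12.0000)
Δp = p'−p = (3.9838,-3.0000); α = Δx/Fx = (1721/432) / (1721/108) = 1/4
check: Δy/Fy = (-3) / (-12) = 1/4 ✓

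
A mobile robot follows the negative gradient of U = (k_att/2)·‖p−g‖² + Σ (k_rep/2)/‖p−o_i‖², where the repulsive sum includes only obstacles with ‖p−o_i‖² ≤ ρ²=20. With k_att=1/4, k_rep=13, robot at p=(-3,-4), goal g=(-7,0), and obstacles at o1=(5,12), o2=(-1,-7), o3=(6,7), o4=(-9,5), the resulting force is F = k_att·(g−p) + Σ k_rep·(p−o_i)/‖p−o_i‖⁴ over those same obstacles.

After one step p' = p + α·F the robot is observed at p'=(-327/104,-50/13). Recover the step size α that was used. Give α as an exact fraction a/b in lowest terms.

α = 1/8

F_att = 1/4·(g−p) = 1/4·(-4,4) = (-1.0000,1.0000)
o1: d²=320 > ρ²=20 → inactive
o2: d²=13 ≤ ρ²=20; F_rep = 13·(-2,3)/13² = (-0.1538,0.2308)
o3: d²=202 > ρ²=20 → inactive
o4: d²=117 > ρ²=20 → inactive
F = F_att + ΣF_rep = (-1.1538,1.2308)
Δp = p'−p = (-0.1442,0.1538); α = Δx/Fx = (-15/104) / (-15/13) = 1/8
check: Δy/Fy = (2/13) / (16/13) = 1/8 ✓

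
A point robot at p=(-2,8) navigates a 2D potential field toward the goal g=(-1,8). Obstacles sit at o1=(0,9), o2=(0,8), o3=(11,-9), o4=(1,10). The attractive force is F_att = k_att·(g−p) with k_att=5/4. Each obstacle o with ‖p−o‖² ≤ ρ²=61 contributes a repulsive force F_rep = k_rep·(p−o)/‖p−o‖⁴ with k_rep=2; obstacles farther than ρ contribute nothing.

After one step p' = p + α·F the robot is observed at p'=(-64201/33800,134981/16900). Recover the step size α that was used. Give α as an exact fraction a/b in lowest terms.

α = 1/8

F_att = 5/4·(g−p) = 5/4·(1,0) = (1.2500,0.0000)
o1: d²=5 ≤ ρ²=61; F_rep = 2·(-2,-1)/5² = (-0.1600,-0.0800)
o2: d²=4 ≤ ρ²=61; F_rep = 2·(-2,0)/4² = (-0.2500,0.0000)
o3: d²=458 > ρ²=61 → inactive
o4: d²=13 ≤ ρ²=61; F_rep = 2·(-3,-2)/13² = (-0.0355,-0.0237)
F = F_att + ΣF_rep = (0.8045,-0.1037)
Δp = p'−p = (0.1006,-0.0130); α = Δx/Fx = (3399/33800) / (3399/4225) = 1/8
check: Δy/Fy = (-219/16900) / (-438/4225) = 1/8 ✓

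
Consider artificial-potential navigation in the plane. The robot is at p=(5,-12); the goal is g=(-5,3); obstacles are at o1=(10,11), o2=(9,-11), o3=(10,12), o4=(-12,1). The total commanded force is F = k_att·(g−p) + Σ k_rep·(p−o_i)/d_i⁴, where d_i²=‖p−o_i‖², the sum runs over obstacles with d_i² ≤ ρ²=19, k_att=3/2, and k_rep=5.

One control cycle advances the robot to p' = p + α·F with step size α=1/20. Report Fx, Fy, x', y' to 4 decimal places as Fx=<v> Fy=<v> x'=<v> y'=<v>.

F_att = 3/2·(g−p) = 3/2·(-10,15) = (-15.0000,22.5000)
o1: d²=554 > ρ²=19 → inactive
o2: d²=17 ≤ ρ²=19; F_rep = 5·(-4,-1)/17² = (-0.0692,-0.0173)
o3: d²=601 > ρ²=19 → inactive
o4: d²=458 > ρ²=19 → inactive
F = F_att + ΣF_rep = (-15.0692,22.4827)
p' = p + 1/20·F = (4.2465,-10.8759)

Fx=-15.0692 Fy=22.4827 x'=4.2465 y'=-10.8759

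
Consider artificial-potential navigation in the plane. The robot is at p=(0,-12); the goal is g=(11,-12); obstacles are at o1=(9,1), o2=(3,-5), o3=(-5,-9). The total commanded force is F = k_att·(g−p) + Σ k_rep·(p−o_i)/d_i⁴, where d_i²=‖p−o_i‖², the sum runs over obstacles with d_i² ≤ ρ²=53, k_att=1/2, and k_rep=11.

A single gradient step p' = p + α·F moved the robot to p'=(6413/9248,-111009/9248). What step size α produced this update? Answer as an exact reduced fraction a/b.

F_att = 1/2·(g−p) = 1/2·(11,0) = (5.5000,0.0000)
o1: d²=250 > ρ²=53 → inactive
o2: d²=58 > ρ²=53 → inactive
o3: d²=34 ≤ ρ²=53; F_rep = 11·(5,-3)/34² = (0.0476,-0.0285)
F = F_att + ΣF_rep = (5.5476,-0.0285)
Δp = p'−p = (0.6934,-0.0036); α = Δx/Fx = (6413/9248) / (6413/1156) = 1/8
check: Δy/Fy = (-33/9248) / (-33/1156) = 1/8 ✓

α = 1/8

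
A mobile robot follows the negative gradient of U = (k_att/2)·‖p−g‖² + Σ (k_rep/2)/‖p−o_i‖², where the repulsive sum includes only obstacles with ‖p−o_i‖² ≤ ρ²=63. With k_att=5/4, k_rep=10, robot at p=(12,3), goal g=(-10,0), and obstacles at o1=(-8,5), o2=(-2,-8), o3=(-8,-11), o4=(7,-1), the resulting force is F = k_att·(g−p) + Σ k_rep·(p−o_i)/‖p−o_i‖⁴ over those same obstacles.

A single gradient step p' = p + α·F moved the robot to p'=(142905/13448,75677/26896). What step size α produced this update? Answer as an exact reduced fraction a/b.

F_att = 5/4·(g−p) = 5/4·(-22,-3) = (-27.5000,-3.7500)
o1: d²=404 > ρ²=63 → inactive
o2: d²=317 > ρ²=63 → inactive
o3: d²=596 > ρ²=63 → inactive
o4: d²=41 ≤ ρ²=63; F_rep = 10·(5,4)/41² = (0.0297,0.0238)
F = F_att + ΣF_rep = (-27.4703,-3.7262)
Δp = p'−p = (-1.3735,-0.1863); α = Δx/Fx = (-18471/13448) / (-92355/3362) = 1/20
check: Δy/Fy = (-5011/26896) / (-25055/6724) = 1/20 ✓

α = 1/20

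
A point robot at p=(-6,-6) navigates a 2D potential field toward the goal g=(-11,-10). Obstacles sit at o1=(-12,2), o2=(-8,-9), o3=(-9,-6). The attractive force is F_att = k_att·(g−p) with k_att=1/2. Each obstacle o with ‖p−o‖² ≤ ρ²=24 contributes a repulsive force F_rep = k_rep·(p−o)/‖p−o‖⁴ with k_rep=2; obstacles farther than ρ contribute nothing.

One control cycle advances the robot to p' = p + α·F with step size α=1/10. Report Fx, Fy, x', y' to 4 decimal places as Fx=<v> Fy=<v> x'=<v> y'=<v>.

F_att = 1/2·(g−p) = 1/2·(-5,-4) = (-2.5000,-2.0000)
o1: d²=100 > ρ²=24 → inactive
o2: d²=13 ≤ ρ²=24; F_rep = 2·(2,3)/13² = (0.0237,0.0355)
o3: d²=9 ≤ ρ²=24; F_rep = 2·(3,0)/9² = (0.0741,0.0000)
F = F_att + ΣF_rep = (-2.4023,-1.9645)
p' = p + 1/10·F = (-6.2402,-6.1964)

Fx=-2.4023 Fy=-1.9645 x'=-6.2402 y'=-6.1964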